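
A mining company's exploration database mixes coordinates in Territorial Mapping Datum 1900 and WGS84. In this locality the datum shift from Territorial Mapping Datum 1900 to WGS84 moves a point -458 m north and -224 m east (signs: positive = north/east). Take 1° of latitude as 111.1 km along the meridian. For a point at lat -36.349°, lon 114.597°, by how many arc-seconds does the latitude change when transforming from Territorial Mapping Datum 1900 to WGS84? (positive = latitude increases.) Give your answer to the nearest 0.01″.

1° of latitude = 111.1 km, so Δφ = -458.0 / 111100 = -0.0041224° = -14.841″.

Δφ = -14.84″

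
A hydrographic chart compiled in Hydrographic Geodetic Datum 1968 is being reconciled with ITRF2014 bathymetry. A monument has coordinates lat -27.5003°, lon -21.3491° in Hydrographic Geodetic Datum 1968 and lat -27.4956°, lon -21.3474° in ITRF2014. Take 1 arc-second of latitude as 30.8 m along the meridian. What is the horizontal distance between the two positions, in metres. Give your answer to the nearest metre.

547 m

Δφ = -27.4956° − -27.5003° = +0.0047°; Δλ = -21.3474° − -21.3491° = +0.0017°.
1° of latitude = 3600 × 30.80 = 110880 m.
ΔN = Δφ × 110880 = 521.1 m; ΔE = Δλ × 110880 × cos(-27.5003°) = +0.0017 × 110880 × 0.887008 = 167.2 m.
Distance = √(ΔE² + ΔN²) = √(167.2² + 521.1²) = 547.3 m.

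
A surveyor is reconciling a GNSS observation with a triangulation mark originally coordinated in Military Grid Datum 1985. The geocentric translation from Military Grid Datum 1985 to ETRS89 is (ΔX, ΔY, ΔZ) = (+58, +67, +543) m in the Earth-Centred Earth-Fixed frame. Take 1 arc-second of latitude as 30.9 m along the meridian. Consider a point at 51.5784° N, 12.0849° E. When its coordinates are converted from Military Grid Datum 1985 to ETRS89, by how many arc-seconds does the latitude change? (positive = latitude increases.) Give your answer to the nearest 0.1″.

Δφ = 9.1″

sin φ = 0.783459, cos φ = 0.621443, sin λ = 0.209361, cos λ = 0.977838.
North component: ΔN = −sin φ cos λ·ΔX − sin φ sin λ·ΔY + cos φ·ΔZ = −(0.783459)(0.977838)(58) − (0.783459)(0.209361)(67) + (0.621443)(543) = 282.02 m.
1° of latitude spans 3600 × 30.90 = 111240 m, so Δφ = 282.02 / 111240 × 3600 = 9.127″.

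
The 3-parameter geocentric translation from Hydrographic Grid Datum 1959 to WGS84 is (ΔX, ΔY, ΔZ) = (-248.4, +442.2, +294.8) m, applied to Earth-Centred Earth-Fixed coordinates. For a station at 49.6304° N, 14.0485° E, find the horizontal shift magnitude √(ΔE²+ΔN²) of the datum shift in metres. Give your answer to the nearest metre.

570 m

The local east axis at (φ, λ) is (−sin λ, cos λ, 0), so ΔE = −sin(14.0485°)·(-248.4) + cos(14.0485°)·442.2 = 489.27 m.
The local north axis is (−sin φ cos λ, −sin φ sin λ, cos φ), giving ΔN = 183.591 − 81.781 + 190.947 = 292.76 m.
Horizontal magnitude = √(ΔE² + ΔN²) = √(489.27² + 292.76²) = 570.17 m.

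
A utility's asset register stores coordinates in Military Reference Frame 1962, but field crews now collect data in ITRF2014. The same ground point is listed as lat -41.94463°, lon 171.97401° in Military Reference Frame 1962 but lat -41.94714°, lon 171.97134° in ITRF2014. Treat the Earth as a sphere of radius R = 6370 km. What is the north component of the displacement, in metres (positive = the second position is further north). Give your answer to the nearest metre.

Δφ = -41.94714° − -41.94463° = -0.00251°; Δλ = 171.97134° − 171.97401° = -0.00267°.
1° along a meridian = πR/180 = 111177 m.
ΔN = Δφ × 111177 = -279.1 m; ΔE = Δλ × 111177 × cos(-41.94463°) = -0.00267 × 111177 × 0.743791 = -220.8 m.

ΔN = -279 m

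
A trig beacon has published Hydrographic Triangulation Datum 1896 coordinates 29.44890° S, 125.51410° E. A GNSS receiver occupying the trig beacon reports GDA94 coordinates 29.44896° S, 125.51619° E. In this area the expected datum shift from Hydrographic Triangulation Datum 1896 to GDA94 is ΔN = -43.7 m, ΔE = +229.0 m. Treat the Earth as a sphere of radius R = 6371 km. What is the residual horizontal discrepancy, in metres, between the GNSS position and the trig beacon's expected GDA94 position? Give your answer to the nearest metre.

Observed coordinate differences: Δφ = -0.00006°, Δλ = +0.00209°.
Converting to metres (1° lat = 111195 m, cos φ = 0.870795): observed ΔN = -6.7 m, observed ΔE = 202.4 m.
Subtracting the expected shift leaves a residual of -6.7 − (-43.7) = 37.0 m north and 202.4 − (229.0) = -26.6 m east.
Residual distance = √(37.0² + (-26.6)²) = 45.6 m.

46 m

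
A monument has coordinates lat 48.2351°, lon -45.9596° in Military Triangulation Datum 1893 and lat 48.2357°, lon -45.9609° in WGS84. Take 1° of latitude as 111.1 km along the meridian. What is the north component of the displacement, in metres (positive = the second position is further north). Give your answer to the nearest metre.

Δφ = 48.2357° − 48.2351° = +0.0006°; Δλ = -45.9609° − -45.9596° = -0.0013°.
ΔN = Δφ × 111100 = 66.7 m; ΔE = Δλ × 111100 × cos(48.2351°) = -0.0013 × 111100 × 0.666076 = -96.2 m.

ΔN = 67 m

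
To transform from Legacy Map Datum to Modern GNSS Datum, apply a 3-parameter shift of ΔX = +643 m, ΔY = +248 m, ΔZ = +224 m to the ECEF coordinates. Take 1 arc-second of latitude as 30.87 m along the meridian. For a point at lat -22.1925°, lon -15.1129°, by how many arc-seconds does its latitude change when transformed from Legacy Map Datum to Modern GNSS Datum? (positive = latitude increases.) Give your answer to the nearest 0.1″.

Δφ = 13.5″

sin φ = -0.377720, cos φ = 0.925920, sin λ = -0.260722, cos λ = 0.965414.
North component: ΔN = −sin φ cos λ·ΔX − sin φ sin λ·ΔY + cos φ·ΔZ = −(-0.377720)(0.965414)(643) − (-0.377720)(-0.260722)(248) + (0.925920)(224) = 417.46 m.
1° of latitude spans 3600 × 30.87 = 111132 m, so Δφ = 417.46 / 111132 × 3600 = 13.523″.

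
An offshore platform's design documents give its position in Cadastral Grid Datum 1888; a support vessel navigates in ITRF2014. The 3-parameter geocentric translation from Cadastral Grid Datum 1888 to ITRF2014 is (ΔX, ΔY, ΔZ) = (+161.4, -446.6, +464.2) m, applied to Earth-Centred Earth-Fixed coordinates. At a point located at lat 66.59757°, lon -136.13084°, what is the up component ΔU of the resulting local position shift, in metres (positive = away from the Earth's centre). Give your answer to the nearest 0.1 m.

The local up (radial) axis is (cos φ cos λ, cos φ sin λ, sin φ), giving ΔU = -46.216 + 122.929 + 426.014 = 502.73 m.

ΔU = 502.7 m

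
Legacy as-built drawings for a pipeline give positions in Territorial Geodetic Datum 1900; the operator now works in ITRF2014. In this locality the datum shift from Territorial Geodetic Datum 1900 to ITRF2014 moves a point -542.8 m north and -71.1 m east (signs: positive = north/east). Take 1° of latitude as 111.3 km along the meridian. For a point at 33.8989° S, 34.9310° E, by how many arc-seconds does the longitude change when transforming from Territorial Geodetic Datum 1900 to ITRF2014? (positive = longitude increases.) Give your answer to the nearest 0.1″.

Δλ = -2.8″

At latitude -33.8989°, cos φ = 0.830023.
1° of longitude at this latitude = 111.3 × cos φ = 92.38 km, so Δλ = -71.1 / 92381.6 = -0.0007696° = -2.771″.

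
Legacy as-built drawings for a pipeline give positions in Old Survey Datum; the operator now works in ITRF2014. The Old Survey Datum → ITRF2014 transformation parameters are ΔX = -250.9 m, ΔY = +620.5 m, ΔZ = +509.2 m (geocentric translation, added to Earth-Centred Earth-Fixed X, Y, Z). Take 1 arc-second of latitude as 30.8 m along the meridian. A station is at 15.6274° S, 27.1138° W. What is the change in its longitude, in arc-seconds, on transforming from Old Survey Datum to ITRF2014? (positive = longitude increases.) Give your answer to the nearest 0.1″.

Δλ = 14.8″

sin φ = -0.269380, cos φ = 0.963034, sin λ = -0.455759, cos λ = 0.890103.
East component: ΔE = −sin λ·ΔX + cos λ·ΔY = −(-0.455759)(-250.9) + (0.890103)(620.5) = 437.96 m.
1° of latitude spans 3600 × 30.80 = 110880 m; at latitude φ, 1° of longitude spans that × cos φ = 106781.2 m, so Δλ = 437.96 / 106781.2 × 3600 = 14.765″.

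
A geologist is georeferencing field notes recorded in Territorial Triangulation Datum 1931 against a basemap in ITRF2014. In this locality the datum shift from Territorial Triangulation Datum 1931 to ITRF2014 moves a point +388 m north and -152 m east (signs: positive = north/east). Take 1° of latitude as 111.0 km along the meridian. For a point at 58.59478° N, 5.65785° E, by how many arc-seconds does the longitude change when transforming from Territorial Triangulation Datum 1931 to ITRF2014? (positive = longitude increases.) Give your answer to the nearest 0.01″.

Δλ = -9.46″

At latitude 58.59478°, cos φ = 0.521087.
1° of longitude at this latitude = 111.0 × cos φ = 57.84 km, so Δλ = -152.0 / 57840.7 = -0.0026279° = -9.460″.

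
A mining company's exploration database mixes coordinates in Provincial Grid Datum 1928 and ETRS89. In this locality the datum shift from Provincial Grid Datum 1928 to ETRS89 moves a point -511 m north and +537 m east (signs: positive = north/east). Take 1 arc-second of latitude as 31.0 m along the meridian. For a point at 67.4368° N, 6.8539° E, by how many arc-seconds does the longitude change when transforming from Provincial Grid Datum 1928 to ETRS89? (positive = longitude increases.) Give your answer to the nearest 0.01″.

At latitude 67.4368°, cos φ = 0.383702.
1″ of longitude at this latitude = 31.00 × cos φ = 11.8948 m, so Δλ = 537.0 / 11.8948 = 45.146″.

Δλ = 45.15″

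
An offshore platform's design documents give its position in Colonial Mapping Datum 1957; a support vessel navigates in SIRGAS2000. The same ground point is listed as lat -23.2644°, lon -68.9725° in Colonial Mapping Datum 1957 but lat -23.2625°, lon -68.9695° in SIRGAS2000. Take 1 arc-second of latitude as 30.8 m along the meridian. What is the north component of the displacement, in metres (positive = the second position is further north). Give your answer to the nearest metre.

Δφ = -23.2625° − -23.2644° = +0.0019°; Δλ = -68.9695° − -68.9725° = +0.0030°.
1° of latitude = 3600 × 30.80 = 110880 m.
ΔN = Δφ × 110880 = 210.7 m; ΔE = Δλ × 110880 × cos(-23.2644°) = +0.0030 × 110880 × 0.918692 = 305.6 m.

ΔN = 211 m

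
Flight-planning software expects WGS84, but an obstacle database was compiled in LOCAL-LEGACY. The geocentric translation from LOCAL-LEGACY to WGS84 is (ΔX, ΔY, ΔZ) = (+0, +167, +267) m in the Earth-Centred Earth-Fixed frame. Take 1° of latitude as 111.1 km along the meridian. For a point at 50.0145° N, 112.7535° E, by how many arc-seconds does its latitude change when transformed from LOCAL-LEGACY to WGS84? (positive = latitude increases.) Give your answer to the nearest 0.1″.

Δφ = 1.7″

sin φ = 0.766207, cos φ = 0.642594, sin λ = 0.922177, cos λ = -0.386767.
North component: ΔN = −sin φ cos λ·ΔX − sin φ sin λ·ΔY + cos φ·ΔZ = −(0.766207)(-0.386767)(0) − (0.766207)(0.922177)(167) + (0.642594)(267) = 53.57 m.
1° of latitude spans 111100 m, so Δφ = 53.57 / 111100 × 3600 = 1.736″.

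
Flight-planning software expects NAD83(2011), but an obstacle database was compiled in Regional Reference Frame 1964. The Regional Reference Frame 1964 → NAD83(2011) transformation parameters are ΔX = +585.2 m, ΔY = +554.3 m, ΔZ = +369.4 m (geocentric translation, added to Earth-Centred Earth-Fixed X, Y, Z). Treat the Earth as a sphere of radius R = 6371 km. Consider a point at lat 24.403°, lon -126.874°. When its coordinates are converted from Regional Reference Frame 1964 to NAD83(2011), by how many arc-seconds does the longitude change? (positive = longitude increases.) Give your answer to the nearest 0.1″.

sin φ = 0.413152, cos φ = 0.910662, sin λ = -0.799957, cos λ = -0.600057.
East component: ΔE = −sin λ·ΔX + cos λ·ΔY = −(-0.799957)(585.2) + (-0.600057)(554.3) = 135.52 m.
1° of latitude spans πR/180 = 111195 m; at latitude φ, 1° of longitude spans that × cos φ = 101261.0 m, so Δλ = 135.52 / 101261.0 × 3600 = 4.818″.

Δλ = 4.8″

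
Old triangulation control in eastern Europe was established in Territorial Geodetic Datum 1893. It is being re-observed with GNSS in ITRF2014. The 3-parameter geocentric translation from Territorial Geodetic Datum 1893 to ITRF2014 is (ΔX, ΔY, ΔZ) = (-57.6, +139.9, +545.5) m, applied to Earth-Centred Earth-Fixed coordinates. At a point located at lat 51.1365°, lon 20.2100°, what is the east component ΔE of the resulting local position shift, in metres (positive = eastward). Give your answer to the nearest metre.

At φ = 51.1365°, λ = 20.2100°: sin φ = 0.778643, cos φ = 0.627467, sin λ = 0.345462, cos λ = 0.938433.
ΔE = −sin λ·ΔX + cos λ·ΔY = −(0.345462)·(-57.6) + (0.938433)·(139.9) = 151.19 m.

ΔE = 151 m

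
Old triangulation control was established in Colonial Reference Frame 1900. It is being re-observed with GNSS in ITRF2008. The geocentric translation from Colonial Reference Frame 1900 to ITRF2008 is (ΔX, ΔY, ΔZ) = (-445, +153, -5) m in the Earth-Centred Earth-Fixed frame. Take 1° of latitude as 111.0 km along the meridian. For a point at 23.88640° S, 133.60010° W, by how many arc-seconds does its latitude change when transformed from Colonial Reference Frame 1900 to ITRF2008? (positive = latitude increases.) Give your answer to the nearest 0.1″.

Δφ = 2.4″

sin φ = -0.404925, cos φ = 0.914350, sin λ = -0.724171, cos λ = -0.689621.
North component: ΔN = −sin φ cos λ·ΔX − sin φ sin λ·ΔY + cos φ·ΔZ = −(-0.404925)(-0.689621)(-445) − (-0.404925)(-0.724171)(153) + (0.914350)(-5) = 74.83 m.
1° of latitude spans 111000 m, so Δφ = 74.83 / 111000 × 3600 = 2.427″.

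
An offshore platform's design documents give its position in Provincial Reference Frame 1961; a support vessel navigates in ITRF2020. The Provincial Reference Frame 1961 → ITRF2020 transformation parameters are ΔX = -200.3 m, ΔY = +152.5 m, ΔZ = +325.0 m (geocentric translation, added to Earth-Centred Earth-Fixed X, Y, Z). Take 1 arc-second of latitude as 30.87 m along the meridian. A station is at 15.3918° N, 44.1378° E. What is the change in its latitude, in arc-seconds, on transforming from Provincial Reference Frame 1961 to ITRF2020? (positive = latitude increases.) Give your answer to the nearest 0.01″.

Δφ = 10.47″

sin φ = 0.265418, cos φ = 0.964133, sin λ = 0.696386, cos λ = 0.717667.
North component: ΔN = −sin φ cos λ·ΔX − sin φ sin λ·ΔY + cos φ·ΔZ = −(0.265418)(0.717667)(-200.3) − (0.265418)(0.696386)(152.5) + (0.964133)(325.0) = 323.31 m.
1° of latitude spans 3600 × 30.87 = 111132 m, so Δφ = 323.31 / 111132 × 3600 = 10.473″.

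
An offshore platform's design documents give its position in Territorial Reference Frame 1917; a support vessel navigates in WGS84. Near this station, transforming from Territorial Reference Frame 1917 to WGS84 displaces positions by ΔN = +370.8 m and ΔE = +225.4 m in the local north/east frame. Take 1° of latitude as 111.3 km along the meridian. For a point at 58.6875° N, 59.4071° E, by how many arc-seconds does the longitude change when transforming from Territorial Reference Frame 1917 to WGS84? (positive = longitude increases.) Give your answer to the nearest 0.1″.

Δλ = 14.0″

At latitude 58.6875°, cos φ = 0.519706.
1° of longitude at this latitude = 111.3 × cos φ = 57.84 km, so Δλ = 225.4 / 57843.2 = 0.0038967° = 14.028″.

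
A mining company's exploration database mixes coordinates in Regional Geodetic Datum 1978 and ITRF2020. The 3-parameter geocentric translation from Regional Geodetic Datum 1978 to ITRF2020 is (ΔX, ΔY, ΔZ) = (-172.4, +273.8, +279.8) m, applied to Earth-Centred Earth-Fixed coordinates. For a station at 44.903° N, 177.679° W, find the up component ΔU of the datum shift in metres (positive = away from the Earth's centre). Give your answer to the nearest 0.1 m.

ΔU = 311.7 m

At φ = 44.903°, λ = -177.679°: sin φ = 0.705909, cos φ = 0.708303, sin λ = -0.040498, cos λ = -0.999180.
ΔU = cos φ cos λ·ΔX + cos φ sin λ·ΔY + sin φ·ΔZ = (0.708303)(-0.999180)(-172.4) + (0.708303)(-0.040498)(273.8) + (0.705909)(279.8) = 311.67 m.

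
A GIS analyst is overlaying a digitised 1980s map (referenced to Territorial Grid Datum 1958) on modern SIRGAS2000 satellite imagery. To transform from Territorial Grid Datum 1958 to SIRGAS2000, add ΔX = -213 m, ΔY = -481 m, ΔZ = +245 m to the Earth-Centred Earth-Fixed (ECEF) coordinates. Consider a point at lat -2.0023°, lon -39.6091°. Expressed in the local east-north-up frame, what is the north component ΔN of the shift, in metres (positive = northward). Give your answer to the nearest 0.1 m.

The local north axis is (−sin φ cos λ, −sin φ sin λ, cos φ), giving ΔN = -5.734 + 10.715 + 244.850 = 249.83 m.

ΔN = 249.8 m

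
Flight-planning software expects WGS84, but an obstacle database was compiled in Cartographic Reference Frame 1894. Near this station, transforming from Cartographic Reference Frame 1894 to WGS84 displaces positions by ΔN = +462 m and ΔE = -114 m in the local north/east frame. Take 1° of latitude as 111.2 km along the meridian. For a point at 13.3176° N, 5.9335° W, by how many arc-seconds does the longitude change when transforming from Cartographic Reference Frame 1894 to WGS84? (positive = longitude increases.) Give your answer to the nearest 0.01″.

Δλ = -3.79″

At latitude 13.3176°, cos φ = 0.973108.
1° of longitude at this latitude = 111.2 × cos φ = 108.21 km, so Δλ = -114.0 / 108209.6 = -0.0010535° = -3.793″.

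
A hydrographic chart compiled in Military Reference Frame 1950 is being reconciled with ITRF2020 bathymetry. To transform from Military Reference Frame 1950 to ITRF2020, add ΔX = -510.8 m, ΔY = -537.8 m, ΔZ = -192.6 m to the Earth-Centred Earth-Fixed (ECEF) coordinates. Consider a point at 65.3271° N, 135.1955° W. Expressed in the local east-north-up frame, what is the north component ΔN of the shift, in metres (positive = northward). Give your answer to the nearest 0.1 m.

ΔN = -754.1 m

The local north axis is (−sin φ cos λ, −sin φ sin λ, cos φ), giving ΔN = -329.334 − 344.383 − 80.398 = -754.12 m.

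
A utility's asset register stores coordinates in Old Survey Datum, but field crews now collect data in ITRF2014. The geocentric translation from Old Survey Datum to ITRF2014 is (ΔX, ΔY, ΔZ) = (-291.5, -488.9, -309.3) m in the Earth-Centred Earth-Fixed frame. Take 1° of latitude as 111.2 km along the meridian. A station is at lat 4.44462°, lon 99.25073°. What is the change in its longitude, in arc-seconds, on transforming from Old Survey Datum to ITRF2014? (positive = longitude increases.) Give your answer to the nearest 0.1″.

Δλ = 11.9″

sin φ = 0.077495, cos φ = 0.996993, sin λ = 0.986994, cos λ = -0.160755.
East component: ΔE = −sin λ·ΔX + cos λ·ΔY = −(0.986994)(-291.5) + (-0.160755)(-488.9) = 366.30 m.
1° of latitude spans 111200 m; at latitude φ, 1° of longitude spans that × cos φ = 110865.6 m, so Δλ = 366.30 / 110865.6 × 3600 = 11.894″.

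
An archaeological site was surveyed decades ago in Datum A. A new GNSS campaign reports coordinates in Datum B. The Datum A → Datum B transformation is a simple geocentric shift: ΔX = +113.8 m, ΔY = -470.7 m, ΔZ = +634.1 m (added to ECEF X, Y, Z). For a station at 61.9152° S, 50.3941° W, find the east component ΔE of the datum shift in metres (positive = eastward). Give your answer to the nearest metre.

At φ = -61.9152°, λ = -50.3941°: sin φ = -0.882252, cos φ = 0.470778, sin λ = -0.770448, cos λ = 0.637503.
ΔE = −sin λ·ΔX + cos λ·ΔY = −(-0.770448)·(113.8) + (0.637503)·(-470.7) = -212.40 m.

ΔE = -212 m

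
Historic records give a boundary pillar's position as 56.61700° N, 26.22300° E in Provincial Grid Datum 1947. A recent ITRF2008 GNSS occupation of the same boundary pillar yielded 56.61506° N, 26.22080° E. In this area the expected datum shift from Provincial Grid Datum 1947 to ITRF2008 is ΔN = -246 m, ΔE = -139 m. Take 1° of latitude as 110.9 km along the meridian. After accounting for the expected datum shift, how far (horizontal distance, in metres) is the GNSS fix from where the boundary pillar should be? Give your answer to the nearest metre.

Observed coordinate differences: Δφ = -0.00194°, Δλ = -0.00220°.
Converting to metres (1° lat = 110900 m, cos φ = 0.550233): observed ΔN = -215.1 m, observed ΔE = -134.2 m.
Subtracting the expected shift leaves a residual of -215.1 − (-246) = 30.9 m north and -134.2 − (-139) = 4.8 m east.
Residual distance = √(30.9² + 4.8²) = 31.2 m.

31 m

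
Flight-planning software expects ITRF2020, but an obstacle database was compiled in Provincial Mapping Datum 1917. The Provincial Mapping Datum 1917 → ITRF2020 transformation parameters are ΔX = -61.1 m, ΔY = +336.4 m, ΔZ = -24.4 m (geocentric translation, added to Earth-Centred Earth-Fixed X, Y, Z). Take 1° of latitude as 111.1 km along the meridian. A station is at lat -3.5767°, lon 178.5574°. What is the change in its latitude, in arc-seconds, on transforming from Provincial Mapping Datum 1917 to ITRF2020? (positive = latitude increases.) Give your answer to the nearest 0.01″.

sin φ = -0.062385, cos φ = 0.998052, sin λ = 0.025175, cos λ = -0.999683.
North component: ΔN = −sin φ cos λ·ΔX − sin φ sin λ·ΔY + cos φ·ΔZ = −(-0.062385)(-0.999683)(-61.1) − (-0.062385)(0.025175)(336.4) + (0.998052)(-24.4) = -20.01 m.
1° of latitude spans 111100 m, so Δφ = -20.01 / 111100 × 3600 = -0.649″.

Δφ = -0.65″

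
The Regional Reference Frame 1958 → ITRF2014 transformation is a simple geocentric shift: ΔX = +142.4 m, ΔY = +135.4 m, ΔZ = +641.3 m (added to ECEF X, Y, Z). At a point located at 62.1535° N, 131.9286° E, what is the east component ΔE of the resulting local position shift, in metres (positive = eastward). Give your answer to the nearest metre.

ΔE = -196 m

The local east axis at (φ, λ) is (−sin λ, cos λ, 0), so ΔE = −sin(131.9286°)·142.4 + cos(131.9286°)·135.4 = -196.42 m.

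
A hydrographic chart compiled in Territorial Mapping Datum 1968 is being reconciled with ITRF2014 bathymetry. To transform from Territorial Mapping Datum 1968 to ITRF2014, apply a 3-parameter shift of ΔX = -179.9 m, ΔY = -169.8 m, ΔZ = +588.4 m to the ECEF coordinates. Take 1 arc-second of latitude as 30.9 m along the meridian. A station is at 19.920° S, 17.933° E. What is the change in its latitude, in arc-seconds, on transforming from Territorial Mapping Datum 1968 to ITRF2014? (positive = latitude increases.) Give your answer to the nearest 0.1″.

sin φ = -0.340708, cos φ = 0.940169, sin λ = 0.307905, cos λ = 0.951417.
North component: ΔN = −sin φ cos λ·ΔX − sin φ sin λ·ΔY + cos φ·ΔZ = −(-0.340708)(0.951417)(-179.9) − (-0.340708)(0.307905)(-169.8) + (0.940169)(588.4) = 477.07 m.
1° of latitude spans 3600 × 30.90 = 111240 m, so Δφ = 477.07 / 111240 × 3600 = 15.439″.

Δφ = 15.4″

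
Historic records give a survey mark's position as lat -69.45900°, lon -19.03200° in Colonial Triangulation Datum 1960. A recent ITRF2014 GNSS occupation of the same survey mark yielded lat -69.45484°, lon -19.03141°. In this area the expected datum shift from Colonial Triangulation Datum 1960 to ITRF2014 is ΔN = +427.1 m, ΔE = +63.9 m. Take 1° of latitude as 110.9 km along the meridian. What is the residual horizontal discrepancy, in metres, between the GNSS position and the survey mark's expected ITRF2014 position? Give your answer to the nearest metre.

53 m

Observed coordinate differences: Δφ = +0.00416°, Δλ = +0.00059°.
Converting to metres (1° lat = 110900 m, cos φ = 0.350878): observed ΔN = 461.3 m, observed ΔE = 23.0 m.
Subtracting the expected shift leaves a residual of 461.3 − (427.1) = 34.2 m north and 23.0 − (63.9) = -40.9 m east.
Residual distance = √(34.2² + (-40.9)²) = 53.4 m.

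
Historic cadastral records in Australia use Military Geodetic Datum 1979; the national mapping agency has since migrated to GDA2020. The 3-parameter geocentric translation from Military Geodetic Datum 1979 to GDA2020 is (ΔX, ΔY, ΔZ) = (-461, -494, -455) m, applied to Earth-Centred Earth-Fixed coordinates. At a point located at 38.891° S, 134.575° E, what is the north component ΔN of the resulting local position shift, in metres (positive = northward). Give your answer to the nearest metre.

The local north axis is (−sin φ cos λ, −sin φ sin λ, cos φ), giving ΔN = 203.137 − 220.932 − 354.146 = -371.94 m.

ΔN = -372 m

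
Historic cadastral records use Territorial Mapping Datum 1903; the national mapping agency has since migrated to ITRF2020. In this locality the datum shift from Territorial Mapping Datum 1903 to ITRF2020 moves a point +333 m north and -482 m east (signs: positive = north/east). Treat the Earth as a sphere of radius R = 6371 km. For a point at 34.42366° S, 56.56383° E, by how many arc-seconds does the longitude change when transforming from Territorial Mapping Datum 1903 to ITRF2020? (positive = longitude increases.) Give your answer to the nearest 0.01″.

At latitude -34.42366°, cos φ = 0.824880.
One radian of longitude at latitude φ spans R cos φ, so Δλ = ΔE / (R cos φ) = -482.0 / (6371000 × 0.824880) = -9.1717e-05 rad = -18.918″.

Δλ = -18.92″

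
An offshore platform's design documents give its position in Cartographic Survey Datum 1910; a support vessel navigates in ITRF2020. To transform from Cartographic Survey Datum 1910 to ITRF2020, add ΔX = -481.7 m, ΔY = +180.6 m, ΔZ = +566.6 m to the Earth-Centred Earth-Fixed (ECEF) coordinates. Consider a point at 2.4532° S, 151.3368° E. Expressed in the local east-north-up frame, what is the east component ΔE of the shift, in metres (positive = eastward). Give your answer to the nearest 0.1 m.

ΔE = 72.6 m

At φ = -2.4532°, λ = 151.3368°: sin φ = -0.042803, cos φ = 0.999084, sin λ = 0.479660, cos λ = -0.877454.
ΔE = −sin λ·ΔX + cos λ·ΔY = −(0.479660)·(-481.7) + (-0.877454)·(180.6) = 72.58 m.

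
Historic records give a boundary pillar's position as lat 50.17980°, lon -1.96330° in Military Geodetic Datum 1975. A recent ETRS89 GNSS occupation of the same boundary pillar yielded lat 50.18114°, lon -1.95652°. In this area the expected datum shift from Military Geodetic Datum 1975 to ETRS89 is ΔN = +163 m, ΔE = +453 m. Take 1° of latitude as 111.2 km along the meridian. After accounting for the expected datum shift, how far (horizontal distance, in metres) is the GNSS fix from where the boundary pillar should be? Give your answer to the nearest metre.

Observed coordinate differences: Δφ = +0.00134°, Δλ = +0.00678°.
Converting to metres (1° lat = 111200 m, cos φ = 0.640381): observed ΔN = 149.0 m, observed ΔE = 482.8 m.
Subtracting the expected shift leaves a residual of 149.0 − (163) = -14.0 m north and 482.8 − (453) = 29.8 m east.
Residual distance = √((-14.0)² + 29.8²) = 32.9 m.

33 m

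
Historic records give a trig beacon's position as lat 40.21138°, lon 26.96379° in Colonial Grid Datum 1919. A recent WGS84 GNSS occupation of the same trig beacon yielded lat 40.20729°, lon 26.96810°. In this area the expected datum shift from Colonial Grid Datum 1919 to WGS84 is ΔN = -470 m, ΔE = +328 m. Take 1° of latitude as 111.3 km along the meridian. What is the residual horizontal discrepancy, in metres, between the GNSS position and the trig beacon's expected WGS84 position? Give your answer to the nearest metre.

Observed coordinate differences: Δφ = -0.00409°, Δλ = +0.00431°.
Converting to metres (1° lat = 111300 m, cos φ = 0.763668): observed ΔN = -455.2 m, observed ΔE = 366.3 m.
Subtracting the expected shift leaves a residual of -455.2 − (-470) = 14.8 m north and 366.3 − (328) = 38.3 m east.
Residual distance = √(14.8² + 38.3²) = 41.1 m.

41 m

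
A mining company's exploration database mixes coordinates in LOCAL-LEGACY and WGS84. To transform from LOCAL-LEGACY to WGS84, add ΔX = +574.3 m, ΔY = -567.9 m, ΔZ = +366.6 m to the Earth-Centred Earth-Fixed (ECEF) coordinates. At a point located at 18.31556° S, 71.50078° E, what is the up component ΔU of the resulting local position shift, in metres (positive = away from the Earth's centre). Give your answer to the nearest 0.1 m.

The local up (radial) axis is (cos φ cos λ, cos φ sin λ, sin φ), giving ΔU = 172.989 − 511.272 − 115.204 = -453.49 m.

ΔU = -453.5 m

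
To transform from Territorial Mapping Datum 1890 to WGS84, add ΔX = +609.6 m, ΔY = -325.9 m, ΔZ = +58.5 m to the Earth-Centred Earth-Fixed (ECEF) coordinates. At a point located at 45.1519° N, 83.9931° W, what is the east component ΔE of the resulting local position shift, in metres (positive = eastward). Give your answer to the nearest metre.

ΔE = 572 m

The local east axis at (φ, λ) is (−sin λ, cos λ, 0), so ΔE = −sin(-83.9931°)·609.6 + cos(-83.9931°)·(-325.9) = 572.15 m.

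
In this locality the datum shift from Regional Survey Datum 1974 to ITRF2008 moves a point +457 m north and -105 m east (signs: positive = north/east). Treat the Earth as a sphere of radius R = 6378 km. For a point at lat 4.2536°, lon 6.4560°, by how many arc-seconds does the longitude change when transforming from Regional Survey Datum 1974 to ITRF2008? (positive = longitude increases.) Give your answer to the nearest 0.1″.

Δλ = -3.4″

At latitude 4.2536°, cos φ = 0.997246.
One radian of longitude at latitude φ spans R cos φ, so Δλ = ΔE / (R cos φ) = -105.0 / (6378000 × 0.997246) = -1.6508e-05 rad = -3.405″.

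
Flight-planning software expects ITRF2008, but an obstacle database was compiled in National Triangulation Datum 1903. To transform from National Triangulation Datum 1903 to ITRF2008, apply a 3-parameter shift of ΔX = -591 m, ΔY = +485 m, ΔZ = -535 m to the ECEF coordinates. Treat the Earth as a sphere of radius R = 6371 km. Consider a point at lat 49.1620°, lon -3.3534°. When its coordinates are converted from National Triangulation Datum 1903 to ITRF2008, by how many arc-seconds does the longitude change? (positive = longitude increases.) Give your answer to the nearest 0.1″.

sin φ = 0.756562, cos φ = 0.653923, sin λ = -0.058494, cos λ = 0.998288.
East component: ΔE = −sin λ·ΔX + cos λ·ΔY = −(-0.058494)(-591) + (0.998288)(485) = 449.60 m.
1° of latitude spans πR/180 = 111195 m; at latitude φ, 1° of longitude spans that × cos φ = 72712.9 m, so Δλ = 449.60 / 72712.9 × 3600 = 22.260″.

Δλ = 22.3″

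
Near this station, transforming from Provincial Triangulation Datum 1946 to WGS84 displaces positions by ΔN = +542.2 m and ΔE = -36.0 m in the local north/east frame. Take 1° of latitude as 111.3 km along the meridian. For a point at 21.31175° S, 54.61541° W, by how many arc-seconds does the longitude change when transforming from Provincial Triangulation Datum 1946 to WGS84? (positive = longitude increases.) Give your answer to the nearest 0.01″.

At latitude -21.31175°, cos φ = 0.931617.
1° of longitude at this latitude = 111.3 × cos φ = 103.69 km, so Δλ = -36.0 / 103688.9 = -0.0003472° = -1.250″.

Δλ = -1.25″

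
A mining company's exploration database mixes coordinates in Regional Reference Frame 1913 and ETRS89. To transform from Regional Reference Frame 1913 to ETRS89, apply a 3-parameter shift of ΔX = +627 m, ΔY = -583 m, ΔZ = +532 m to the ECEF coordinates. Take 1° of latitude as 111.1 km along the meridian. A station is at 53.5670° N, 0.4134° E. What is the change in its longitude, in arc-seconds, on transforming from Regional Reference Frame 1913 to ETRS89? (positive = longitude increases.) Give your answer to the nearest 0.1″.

Δλ = -32.1″

sin φ = 0.804552, cos φ = 0.593882, sin λ = 0.007215, cos λ = 0.999974.
East component: ΔE = −sin λ·ΔX + cos λ·ΔY = −(0.007215)(627) + (0.999974)(-583) = -587.51 m.
1° of latitude spans 111100 m; at latitude φ, 1° of longitude spans that × cos φ = 65980.3 m, so Δλ = -587.51 / 65980.3 × 3600 = -32.055″.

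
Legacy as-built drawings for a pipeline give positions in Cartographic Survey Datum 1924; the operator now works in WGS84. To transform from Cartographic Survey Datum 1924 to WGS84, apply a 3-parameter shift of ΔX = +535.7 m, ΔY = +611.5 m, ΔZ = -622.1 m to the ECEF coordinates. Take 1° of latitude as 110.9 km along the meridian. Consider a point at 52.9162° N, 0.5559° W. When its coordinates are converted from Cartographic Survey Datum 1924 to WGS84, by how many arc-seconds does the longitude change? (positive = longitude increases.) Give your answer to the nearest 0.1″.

sin φ = 0.797754, cos φ = 0.602982, sin λ = -0.009702, cos λ = 0.999953.
East component: ΔE = −sin λ·ΔX + cos λ·ΔY = −(-0.009702)(535.7) + (0.999953)(611.5) = 616.67 m.
1° of latitude spans 110900 m; at latitude φ, 1° of longitude spans that × cos φ = 66870.8 m, so Δλ = 616.67 / 66870.8 × 3600 = 33.198″.

Δλ = 33.2″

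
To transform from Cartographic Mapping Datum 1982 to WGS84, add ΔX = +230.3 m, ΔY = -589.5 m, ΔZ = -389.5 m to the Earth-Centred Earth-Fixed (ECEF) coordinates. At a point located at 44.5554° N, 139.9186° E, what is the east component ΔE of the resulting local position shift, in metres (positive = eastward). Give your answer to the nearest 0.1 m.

ΔE = 302.8 m

At φ = 44.5554°, λ = 139.9186°: sin φ = 0.701599, cos φ = 0.712572, sin λ = 0.643875, cos λ = -0.765130.
ΔE = −sin λ·ΔX + cos λ·ΔY = −(0.643875)·(230.3) + (-0.765130)·(-589.5) = 302.76 m.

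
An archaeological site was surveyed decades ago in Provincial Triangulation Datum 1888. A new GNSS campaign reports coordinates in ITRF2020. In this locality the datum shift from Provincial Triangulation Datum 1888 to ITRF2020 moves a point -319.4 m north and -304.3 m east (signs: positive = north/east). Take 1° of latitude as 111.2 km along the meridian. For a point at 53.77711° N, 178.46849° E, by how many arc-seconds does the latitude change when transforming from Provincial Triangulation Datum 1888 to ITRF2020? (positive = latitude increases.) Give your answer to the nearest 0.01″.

Δφ = -10.34″

1° of latitude = 111.2 km, so Δφ = -319.4 / 111200 = -0.0028723° = -10.340″.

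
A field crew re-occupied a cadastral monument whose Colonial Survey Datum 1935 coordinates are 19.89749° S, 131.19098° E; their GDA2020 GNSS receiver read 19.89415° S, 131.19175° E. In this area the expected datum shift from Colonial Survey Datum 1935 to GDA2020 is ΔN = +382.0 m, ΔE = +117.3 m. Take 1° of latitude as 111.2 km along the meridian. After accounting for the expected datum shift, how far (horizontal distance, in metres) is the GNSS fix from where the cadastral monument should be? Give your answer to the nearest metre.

38 m

Observed coordinate differences: Δφ = +0.00334°, Δλ = +0.00077°.
Converting to metres (1° lat = 111200 m, cos φ = 0.940303): observed ΔN = 371.4 m, observed ΔE = 80.5 m.
Subtracting the expected shift leaves a residual of 371.4 − (382.0) = -10.6 m north and 80.5 − (117.3) = -36.8 m east.
Residual distance = √((-10.6)² + (-36.8)²) = 38.3 m.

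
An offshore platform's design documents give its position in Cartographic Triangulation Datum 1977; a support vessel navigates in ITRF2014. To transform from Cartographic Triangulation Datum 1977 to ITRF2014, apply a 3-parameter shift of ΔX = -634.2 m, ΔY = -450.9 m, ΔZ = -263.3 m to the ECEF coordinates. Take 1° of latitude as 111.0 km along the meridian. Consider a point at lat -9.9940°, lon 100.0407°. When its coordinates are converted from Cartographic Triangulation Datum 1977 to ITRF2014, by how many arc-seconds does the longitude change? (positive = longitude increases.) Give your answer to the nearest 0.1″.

sin φ = -0.173545, cos φ = 0.984826, sin λ = 0.984684, cos λ = -0.174348.
East component: ΔE = −sin λ·ΔX + cos λ·ΔY = −(0.984684)(-634.2) + (-0.174348)(-450.9) = 703.10 m.
1° of latitude spans 111000 m; at latitude φ, 1° of longitude spans that × cos φ = 109315.7 m, so Δλ = 703.10 / 109315.7 × 3600 = 23.155″.

Δλ = 23.2″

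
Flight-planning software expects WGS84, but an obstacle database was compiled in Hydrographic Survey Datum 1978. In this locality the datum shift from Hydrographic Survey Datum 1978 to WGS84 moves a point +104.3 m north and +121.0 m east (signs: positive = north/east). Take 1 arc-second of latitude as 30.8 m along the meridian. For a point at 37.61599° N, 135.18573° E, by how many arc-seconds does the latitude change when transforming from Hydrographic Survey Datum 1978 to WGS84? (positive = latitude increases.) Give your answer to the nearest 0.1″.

1″ of latitude = 30.80 m, so Δφ = 104.3 / 30.80 = 3.386″.

Δφ = 3.4″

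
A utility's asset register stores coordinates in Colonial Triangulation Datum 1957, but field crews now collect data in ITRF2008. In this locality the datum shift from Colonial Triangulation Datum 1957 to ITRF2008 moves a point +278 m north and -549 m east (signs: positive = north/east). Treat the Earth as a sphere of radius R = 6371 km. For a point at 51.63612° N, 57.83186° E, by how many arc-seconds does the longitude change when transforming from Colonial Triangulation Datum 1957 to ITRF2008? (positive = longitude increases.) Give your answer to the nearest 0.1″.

Δλ = -28.6″

At latitude 51.63612°, cos φ = 0.620654.
One radian of longitude at latitude φ spans R cos φ, so Δλ = ΔE / (R cos φ) = -549.0 / (6371000 × 0.620654) = -1.3884e-04 rad = -28.638″.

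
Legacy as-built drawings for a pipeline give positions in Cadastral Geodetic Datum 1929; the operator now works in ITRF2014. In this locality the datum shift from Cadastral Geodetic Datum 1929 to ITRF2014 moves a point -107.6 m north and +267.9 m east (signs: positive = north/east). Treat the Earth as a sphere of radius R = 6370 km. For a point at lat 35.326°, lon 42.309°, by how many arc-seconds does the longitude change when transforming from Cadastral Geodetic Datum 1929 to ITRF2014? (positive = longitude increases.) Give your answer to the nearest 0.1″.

Δλ = 10.6″

At latitude 35.326°, cos φ = 0.815875.
One radian of longitude at latitude φ spans R cos φ, so Δλ = ΔE / (R cos φ) = 267.9 / (6370000 × 0.815875) = 5.1548e-05 rad = 10.632″.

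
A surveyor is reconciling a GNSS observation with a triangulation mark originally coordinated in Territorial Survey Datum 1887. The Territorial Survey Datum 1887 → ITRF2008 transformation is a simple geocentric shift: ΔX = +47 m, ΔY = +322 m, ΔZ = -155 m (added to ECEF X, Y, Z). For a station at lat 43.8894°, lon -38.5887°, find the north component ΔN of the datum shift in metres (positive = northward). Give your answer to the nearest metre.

At φ = 43.8894°, λ = -38.5887°: sin φ = 0.693269, cos φ = 0.720679, sin λ = -0.623725, cos λ = 0.781644.
ΔN = −sin φ cos λ·ΔX − sin φ sin λ·ΔY + cos φ·ΔZ = −(0.693269)(0.781644)(47) − (0.693269)(-0.623725)(322) + (0.720679)(-155) = 2.06 m.

ΔN = 2 m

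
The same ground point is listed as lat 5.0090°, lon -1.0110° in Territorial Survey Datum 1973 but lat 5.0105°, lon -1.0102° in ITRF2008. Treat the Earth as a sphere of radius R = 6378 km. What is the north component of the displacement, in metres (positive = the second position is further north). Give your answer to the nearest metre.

ΔN = 167 m

Δφ = 5.0105° − 5.0090° = +0.0015°; Δλ = -1.0102° − -1.0110° = +0.0008°.
1° along a meridian = πR/180 = 111317 m.
ΔN = Δφ × 111317 = 167.0 m; ΔE = Δλ × 111317 × cos(5.0090°) = +0.0008 × 111317 × 0.996181 = 88.7 m.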